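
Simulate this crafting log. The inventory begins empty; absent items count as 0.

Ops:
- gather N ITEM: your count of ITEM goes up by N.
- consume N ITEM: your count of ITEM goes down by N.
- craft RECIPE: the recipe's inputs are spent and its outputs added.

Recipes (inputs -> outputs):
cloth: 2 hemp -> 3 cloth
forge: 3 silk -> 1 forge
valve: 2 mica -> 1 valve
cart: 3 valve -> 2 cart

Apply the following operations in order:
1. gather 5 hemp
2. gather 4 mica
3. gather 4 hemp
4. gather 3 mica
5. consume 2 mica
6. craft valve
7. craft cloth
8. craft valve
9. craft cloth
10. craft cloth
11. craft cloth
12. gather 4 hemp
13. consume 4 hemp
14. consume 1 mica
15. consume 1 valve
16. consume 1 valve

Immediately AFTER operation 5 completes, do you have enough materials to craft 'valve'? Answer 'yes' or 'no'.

Answer: yes

Derivation:
After 1 (gather 5 hemp): hemp=5
After 2 (gather 4 mica): hemp=5 mica=4
After 3 (gather 4 hemp): hemp=9 mica=4
After 4 (gather 3 mica): hemp=9 mica=7
After 5 (consume 2 mica): hemp=9 mica=5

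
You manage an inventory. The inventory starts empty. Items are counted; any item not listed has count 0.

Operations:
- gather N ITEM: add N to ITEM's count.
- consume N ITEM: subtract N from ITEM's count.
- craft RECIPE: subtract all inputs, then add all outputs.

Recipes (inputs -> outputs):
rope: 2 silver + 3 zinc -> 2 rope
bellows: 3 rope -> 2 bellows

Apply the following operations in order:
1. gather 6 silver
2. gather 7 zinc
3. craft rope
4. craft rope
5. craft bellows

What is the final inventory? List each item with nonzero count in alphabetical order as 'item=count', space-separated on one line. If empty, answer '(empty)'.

After 1 (gather 6 silver): silver=6
After 2 (gather 7 zinc): silver=6 zinc=7
After 3 (craft rope): rope=2 silver=4 zinc=4
After 4 (craft rope): rope=4 silver=2 zinc=1
After 5 (craft bellows): bellows=2 rope=1 silver=2 zinc=1

Answer: bellows=2 rope=1 silver=2 zinc=1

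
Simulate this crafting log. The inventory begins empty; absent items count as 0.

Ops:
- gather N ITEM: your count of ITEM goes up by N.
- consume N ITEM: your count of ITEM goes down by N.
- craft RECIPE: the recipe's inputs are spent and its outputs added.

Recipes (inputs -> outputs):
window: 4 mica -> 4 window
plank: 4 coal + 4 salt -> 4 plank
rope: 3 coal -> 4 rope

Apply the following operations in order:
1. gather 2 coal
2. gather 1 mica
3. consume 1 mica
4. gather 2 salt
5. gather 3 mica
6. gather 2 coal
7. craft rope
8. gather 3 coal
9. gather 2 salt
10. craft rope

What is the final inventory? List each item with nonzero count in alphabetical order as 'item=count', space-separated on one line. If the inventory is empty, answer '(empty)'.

Answer: coal=1 mica=3 rope=8 salt=4

Derivation:
After 1 (gather 2 coal): coal=2
After 2 (gather 1 mica): coal=2 mica=1
After 3 (consume 1 mica): coal=2
After 4 (gather 2 salt): coal=2 salt=2
After 5 (gather 3 mica): coal=2 mica=3 salt=2
After 6 (gather 2 coal): coal=4 mica=3 salt=2
After 7 (craft rope): coal=1 mica=3 rope=4 salt=2
After 8 (gather 3 coal): coal=4 mica=3 rope=4 salt=2
After 9 (gather 2 salt): coal=4 mica=3 rope=4 salt=4
After 10 (craft rope): coal=1 mica=3 rope=8 salt=4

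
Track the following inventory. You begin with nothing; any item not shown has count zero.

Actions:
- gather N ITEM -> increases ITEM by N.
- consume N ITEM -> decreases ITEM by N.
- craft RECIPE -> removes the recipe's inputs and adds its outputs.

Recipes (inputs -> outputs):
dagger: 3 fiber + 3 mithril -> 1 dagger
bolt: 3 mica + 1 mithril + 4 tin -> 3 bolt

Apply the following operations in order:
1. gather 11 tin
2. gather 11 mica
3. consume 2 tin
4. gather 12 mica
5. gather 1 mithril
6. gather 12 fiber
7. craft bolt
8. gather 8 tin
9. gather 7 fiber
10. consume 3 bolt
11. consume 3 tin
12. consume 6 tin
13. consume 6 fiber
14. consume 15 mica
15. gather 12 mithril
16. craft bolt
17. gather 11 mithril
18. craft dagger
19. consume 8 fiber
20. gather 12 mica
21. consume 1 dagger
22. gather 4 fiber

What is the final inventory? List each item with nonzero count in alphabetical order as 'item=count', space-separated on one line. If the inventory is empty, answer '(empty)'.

After 1 (gather 11 tin): tin=11
After 2 (gather 11 mica): mica=11 tin=11
After 3 (consume 2 tin): mica=11 tin=9
After 4 (gather 12 mica): mica=23 tin=9
After 5 (gather 1 mithril): mica=23 mithril=1 tin=9
After 6 (gather 12 fiber): fiber=12 mica=23 mithril=1 tin=9
After 7 (craft bolt): bolt=3 fiber=12 mica=20 tin=5
After 8 (gather 8 tin): bolt=3 fiber=12 mica=20 tin=13
After 9 (gather 7 fiber): bolt=3 fiber=19 mica=20 tin=13
After 10 (consume 3 bolt): fiber=19 mica=20 tin=13
After 11 (consume 3 tin): fiber=19 mica=20 tin=10
After 12 (consume 6 tin): fiber=19 mica=20 tin=4
After 13 (consume 6 fiber): fiber=13 mica=20 tin=4
After 14 (consume 15 mica): fiber=13 mica=5 tin=4
After 15 (gather 12 mithril): fiber=13 mica=5 mithril=12 tin=4
After 16 (craft bolt): bolt=3 fiber=13 mica=2 mithril=11
After 17 (gather 11 mithril): bolt=3 fiber=13 mica=2 mithril=22
After 18 (craft dagger): bolt=3 dagger=1 fiber=10 mica=2 mithril=19
After 19 (consume 8 fiber): bolt=3 dagger=1 fiber=2 mica=2 mithril=19
After 20 (gather 12 mica): bolt=3 dagger=1 fiber=2 mica=14 mithril=19
After 21 (consume 1 dagger): bolt=3 fiber=2 mica=14 mithril=19
After 22 (gather 4 fiber): bolt=3 fiber=6 mica=14 mithril=19

Answer: bolt=3 fiber=6 mica=14 mithril=19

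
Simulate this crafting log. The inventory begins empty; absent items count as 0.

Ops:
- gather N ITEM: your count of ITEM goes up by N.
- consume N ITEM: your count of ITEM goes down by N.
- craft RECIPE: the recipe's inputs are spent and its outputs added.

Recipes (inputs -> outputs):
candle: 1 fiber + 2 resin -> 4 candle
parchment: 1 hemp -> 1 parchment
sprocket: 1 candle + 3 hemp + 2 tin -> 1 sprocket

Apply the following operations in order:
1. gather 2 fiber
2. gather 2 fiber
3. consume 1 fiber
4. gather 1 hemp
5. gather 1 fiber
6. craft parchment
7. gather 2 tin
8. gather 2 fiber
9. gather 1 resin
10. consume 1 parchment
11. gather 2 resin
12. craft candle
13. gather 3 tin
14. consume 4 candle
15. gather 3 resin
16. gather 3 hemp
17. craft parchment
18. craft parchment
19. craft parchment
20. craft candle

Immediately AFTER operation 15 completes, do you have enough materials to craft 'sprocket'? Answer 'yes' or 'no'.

Answer: no

Derivation:
After 1 (gather 2 fiber): fiber=2
After 2 (gather 2 fiber): fiber=4
After 3 (consume 1 fiber): fiber=3
After 4 (gather 1 hemp): fiber=3 hemp=1
After 5 (gather 1 fiber): fiber=4 hemp=1
After 6 (craft parchment): fiber=4 parchment=1
After 7 (gather 2 tin): fiber=4 parchment=1 tin=2
After 8 (gather 2 fiber): fiber=6 parchment=1 tin=2
After 9 (gather 1 resin): fiber=6 parchment=1 resin=1 tin=2
After 10 (consume 1 parchment): fiber=6 resin=1 tin=2
After 11 (gather 2 resin): fiber=6 resin=3 tin=2
After 12 (craft candle): candle=4 fiber=5 resin=1 tin=2
After 13 (gather 3 tin): candle=4 fiber=5 resin=1 tin=5
After 14 (consume 4 candle): fiber=5 resin=1 tin=5
After 15 (gather 3 resin): fiber=5 resin=4 tin=5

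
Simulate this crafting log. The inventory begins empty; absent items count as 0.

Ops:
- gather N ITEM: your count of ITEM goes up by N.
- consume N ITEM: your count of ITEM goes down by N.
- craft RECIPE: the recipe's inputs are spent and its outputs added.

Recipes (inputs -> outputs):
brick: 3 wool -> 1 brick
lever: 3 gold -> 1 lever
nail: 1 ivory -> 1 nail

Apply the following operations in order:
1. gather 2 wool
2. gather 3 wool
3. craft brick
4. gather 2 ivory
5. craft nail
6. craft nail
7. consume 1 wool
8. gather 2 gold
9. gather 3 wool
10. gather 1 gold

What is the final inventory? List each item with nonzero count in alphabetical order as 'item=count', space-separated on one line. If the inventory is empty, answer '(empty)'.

Answer: brick=1 gold=3 nail=2 wool=4

Derivation:
After 1 (gather 2 wool): wool=2
After 2 (gather 3 wool): wool=5
After 3 (craft brick): brick=1 wool=2
After 4 (gather 2 ivory): brick=1 ivory=2 wool=2
After 5 (craft nail): brick=1 ivory=1 nail=1 wool=2
After 6 (craft nail): brick=1 nail=2 wool=2
After 7 (consume 1 wool): brick=1 nail=2 wool=1
After 8 (gather 2 gold): brick=1 gold=2 nail=2 wool=1
After 9 (gather 3 wool): brick=1 gold=2 nail=2 wool=4
After 10 (gather 1 gold): brick=1 gold=3 nail=2 wool=4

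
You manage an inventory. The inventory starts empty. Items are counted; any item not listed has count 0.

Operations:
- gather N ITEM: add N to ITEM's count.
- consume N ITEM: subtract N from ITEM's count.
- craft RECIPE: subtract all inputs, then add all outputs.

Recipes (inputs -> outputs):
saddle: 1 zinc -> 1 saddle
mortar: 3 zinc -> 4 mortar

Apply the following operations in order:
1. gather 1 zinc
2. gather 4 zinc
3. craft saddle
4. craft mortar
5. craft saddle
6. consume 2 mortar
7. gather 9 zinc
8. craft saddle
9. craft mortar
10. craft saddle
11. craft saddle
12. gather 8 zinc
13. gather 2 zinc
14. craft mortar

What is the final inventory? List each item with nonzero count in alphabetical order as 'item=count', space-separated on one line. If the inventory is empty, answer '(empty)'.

Answer: mortar=10 saddle=5 zinc=10

Derivation:
After 1 (gather 1 zinc): zinc=1
After 2 (gather 4 zinc): zinc=5
After 3 (craft saddle): saddle=1 zinc=4
After 4 (craft mortar): mortar=4 saddle=1 zinc=1
After 5 (craft saddle): mortar=4 saddle=2
After 6 (consume 2 mortar): mortar=2 saddle=2
After 7 (gather 9 zinc): mortar=2 saddle=2 zinc=9
After 8 (craft saddle): mortar=2 saddle=3 zinc=8
After 9 (craft mortar): mortar=6 saddle=3 zinc=5
After 10 (craft saddle): mortar=6 saddle=4 zinc=4
After 11 (craft saddle): mortar=6 saddle=5 zinc=3
After 12 (gather 8 zinc): mortar=6 saddle=5 zinc=11
After 13 (gather 2 zinc): mortar=6 saddle=5 zinc=13
After 14 (craft mortar): mortar=10 saddle=5 zinc=10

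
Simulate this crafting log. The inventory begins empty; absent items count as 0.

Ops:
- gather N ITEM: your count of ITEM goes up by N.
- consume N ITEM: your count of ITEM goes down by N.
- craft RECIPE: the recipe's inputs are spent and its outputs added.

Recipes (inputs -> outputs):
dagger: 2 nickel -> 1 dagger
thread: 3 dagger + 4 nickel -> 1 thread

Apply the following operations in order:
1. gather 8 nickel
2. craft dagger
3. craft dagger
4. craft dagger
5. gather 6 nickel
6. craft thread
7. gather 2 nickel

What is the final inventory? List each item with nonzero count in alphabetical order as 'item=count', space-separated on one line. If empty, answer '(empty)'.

Answer: nickel=6 thread=1

Derivation:
After 1 (gather 8 nickel): nickel=8
After 2 (craft dagger): dagger=1 nickel=6
After 3 (craft dagger): dagger=2 nickel=4
After 4 (craft dagger): dagger=3 nickel=2
After 5 (gather 6 nickel): dagger=3 nickel=8
After 6 (craft thread): nickel=4 thread=1
After 7 (gather 2 nickel): nickel=6 thread=1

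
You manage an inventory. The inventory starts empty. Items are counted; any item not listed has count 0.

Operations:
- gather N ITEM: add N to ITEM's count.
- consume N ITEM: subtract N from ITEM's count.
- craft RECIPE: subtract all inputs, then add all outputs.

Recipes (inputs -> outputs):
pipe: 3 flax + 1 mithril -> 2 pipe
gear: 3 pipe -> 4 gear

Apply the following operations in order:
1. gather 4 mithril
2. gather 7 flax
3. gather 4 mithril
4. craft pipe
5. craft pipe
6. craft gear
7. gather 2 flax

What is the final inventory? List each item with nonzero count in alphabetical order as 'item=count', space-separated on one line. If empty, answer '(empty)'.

After 1 (gather 4 mithril): mithril=4
After 2 (gather 7 flax): flax=7 mithril=4
After 3 (gather 4 mithril): flax=7 mithril=8
After 4 (craft pipe): flax=4 mithril=7 pipe=2
After 5 (craft pipe): flax=1 mithril=6 pipe=4
After 6 (craft gear): flax=1 gear=4 mithril=6 pipe=1
After 7 (gather 2 flax): flax=3 gear=4 mithril=6 pipe=1

Answer: flax=3 gear=4 mithril=6 pipe=1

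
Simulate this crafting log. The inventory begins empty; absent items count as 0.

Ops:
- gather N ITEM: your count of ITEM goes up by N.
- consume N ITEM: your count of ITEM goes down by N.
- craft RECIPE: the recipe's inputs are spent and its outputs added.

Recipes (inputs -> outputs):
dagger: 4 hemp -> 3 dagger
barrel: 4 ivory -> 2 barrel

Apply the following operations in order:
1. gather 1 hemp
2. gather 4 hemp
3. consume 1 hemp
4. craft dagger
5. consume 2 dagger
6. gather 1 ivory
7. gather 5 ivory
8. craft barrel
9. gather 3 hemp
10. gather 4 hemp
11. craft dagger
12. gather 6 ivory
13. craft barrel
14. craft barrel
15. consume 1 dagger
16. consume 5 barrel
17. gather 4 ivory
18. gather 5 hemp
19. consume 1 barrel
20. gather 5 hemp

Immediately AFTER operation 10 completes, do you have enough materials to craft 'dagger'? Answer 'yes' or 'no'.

After 1 (gather 1 hemp): hemp=1
After 2 (gather 4 hemp): hemp=5
After 3 (consume 1 hemp): hemp=4
After 4 (craft dagger): dagger=3
After 5 (consume 2 dagger): dagger=1
After 6 (gather 1 ivory): dagger=1 ivory=1
After 7 (gather 5 ivory): dagger=1 ivory=6
After 8 (craft barrel): barrel=2 dagger=1 ivory=2
After 9 (gather 3 hemp): barrel=2 dagger=1 hemp=3 ivory=2
After 10 (gather 4 hemp): barrel=2 dagger=1 hemp=7 ivory=2

Answer: yes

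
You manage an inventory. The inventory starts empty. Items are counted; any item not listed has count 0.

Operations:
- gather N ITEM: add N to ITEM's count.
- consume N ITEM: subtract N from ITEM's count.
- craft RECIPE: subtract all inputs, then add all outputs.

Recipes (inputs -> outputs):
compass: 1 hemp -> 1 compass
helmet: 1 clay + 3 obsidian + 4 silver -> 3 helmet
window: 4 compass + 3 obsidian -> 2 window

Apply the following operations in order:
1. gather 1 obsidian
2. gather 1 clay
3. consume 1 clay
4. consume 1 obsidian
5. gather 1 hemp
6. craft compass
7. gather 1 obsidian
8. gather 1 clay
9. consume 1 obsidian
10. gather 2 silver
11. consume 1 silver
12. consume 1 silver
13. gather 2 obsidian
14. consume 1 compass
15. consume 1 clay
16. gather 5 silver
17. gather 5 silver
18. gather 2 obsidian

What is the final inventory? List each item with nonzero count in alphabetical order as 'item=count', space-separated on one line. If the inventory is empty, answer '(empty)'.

Answer: obsidian=4 silver=10

Derivation:
After 1 (gather 1 obsidian): obsidian=1
After 2 (gather 1 clay): clay=1 obsidian=1
After 3 (consume 1 clay): obsidian=1
After 4 (consume 1 obsidian): (empty)
After 5 (gather 1 hemp): hemp=1
After 6 (craft compass): compass=1
After 7 (gather 1 obsidian): compass=1 obsidian=1
After 8 (gather 1 clay): clay=1 compass=1 obsidian=1
After 9 (consume 1 obsidian): clay=1 compass=1
After 10 (gather 2 silver): clay=1 compass=1 silver=2
After 11 (consume 1 silver): clay=1 compass=1 silver=1
After 12 (consume 1 silver): clay=1 compass=1
After 13 (gather 2 obsidian): clay=1 compass=1 obsidian=2
After 14 (consume 1 compass): clay=1 obsidian=2
After 15 (consume 1 clay): obsidian=2
After 16 (gather 5 silver): obsidian=2 silver=5
After 17 (gather 5 silver): obsidian=2 silver=10
After 18 (gather 2 obsidian): obsidian=4 silver=10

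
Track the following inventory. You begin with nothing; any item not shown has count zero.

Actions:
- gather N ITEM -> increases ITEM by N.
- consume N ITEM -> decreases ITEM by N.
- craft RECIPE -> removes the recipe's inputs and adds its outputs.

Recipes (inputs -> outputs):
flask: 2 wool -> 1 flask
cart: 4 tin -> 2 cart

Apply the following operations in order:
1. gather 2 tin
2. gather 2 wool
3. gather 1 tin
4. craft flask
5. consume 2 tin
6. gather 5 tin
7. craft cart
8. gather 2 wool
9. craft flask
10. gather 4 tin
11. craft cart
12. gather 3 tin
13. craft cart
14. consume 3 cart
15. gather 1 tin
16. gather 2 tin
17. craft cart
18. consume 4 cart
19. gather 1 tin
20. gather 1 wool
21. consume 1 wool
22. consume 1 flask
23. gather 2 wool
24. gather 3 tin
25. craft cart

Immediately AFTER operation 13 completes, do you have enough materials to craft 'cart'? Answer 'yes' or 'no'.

After 1 (gather 2 tin): tin=2
After 2 (gather 2 wool): tin=2 wool=2
After 3 (gather 1 tin): tin=3 wool=2
After 4 (craft flask): flask=1 tin=3
After 5 (consume 2 tin): flask=1 tin=1
After 6 (gather 5 tin): flask=1 tin=6
After 7 (craft cart): cart=2 flask=1 tin=2
After 8 (gather 2 wool): cart=2 flask=1 tin=2 wool=2
After 9 (craft flask): cart=2 flask=2 tin=2
After 10 (gather 4 tin): cart=2 flask=2 tin=6
After 11 (craft cart): cart=4 flask=2 tin=2
After 12 (gather 3 tin): cart=4 flask=2 tin=5
After 13 (craft cart): cart=6 flask=2 tin=1

Answer: no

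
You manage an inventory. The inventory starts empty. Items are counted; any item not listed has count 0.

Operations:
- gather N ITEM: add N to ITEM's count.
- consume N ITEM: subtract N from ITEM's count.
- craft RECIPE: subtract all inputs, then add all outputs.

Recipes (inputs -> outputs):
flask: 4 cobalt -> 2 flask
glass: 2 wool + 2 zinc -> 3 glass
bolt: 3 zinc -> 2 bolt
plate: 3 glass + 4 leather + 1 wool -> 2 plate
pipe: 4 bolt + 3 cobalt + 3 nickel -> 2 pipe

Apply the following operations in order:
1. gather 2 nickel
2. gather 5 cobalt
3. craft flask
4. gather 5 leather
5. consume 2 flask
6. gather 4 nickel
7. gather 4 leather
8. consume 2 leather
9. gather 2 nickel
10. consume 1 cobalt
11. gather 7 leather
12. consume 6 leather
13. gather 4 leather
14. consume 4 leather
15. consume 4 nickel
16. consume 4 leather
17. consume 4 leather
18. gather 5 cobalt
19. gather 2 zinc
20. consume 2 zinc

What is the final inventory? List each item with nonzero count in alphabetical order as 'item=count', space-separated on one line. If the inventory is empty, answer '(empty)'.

Answer: cobalt=5 nickel=4

Derivation:
After 1 (gather 2 nickel): nickel=2
After 2 (gather 5 cobalt): cobalt=5 nickel=2
After 3 (craft flask): cobalt=1 flask=2 nickel=2
After 4 (gather 5 leather): cobalt=1 flask=2 leather=5 nickel=2
After 5 (consume 2 flask): cobalt=1 leather=5 nickel=2
After 6 (gather 4 nickel): cobalt=1 leather=5 nickel=6
After 7 (gather 4 leather): cobalt=1 leather=9 nickel=6
After 8 (consume 2 leather): cobalt=1 leather=7 nickel=6
After 9 (gather 2 nickel): cobalt=1 leather=7 nickel=8
After 10 (consume 1 cobalt): leather=7 nickel=8
After 11 (gather 7 leather): leather=14 nickel=8
After 12 (consume 6 leather): leather=8 nickel=8
After 13 (gather 4 leather): leather=12 nickel=8
After 14 (consume 4 leather): leather=8 nickel=8
After 15 (consume 4 nickel): leather=8 nickel=4
After 16 (consume 4 leather): leather=4 nickel=4
After 17 (consume 4 leather): nickel=4
After 18 (gather 5 cobalt): cobalt=5 nickel=4
After 19 (gather 2 zinc): cobalt=5 nickel=4 zinc=2
After 20 (consume 2 zinc): cobalt=5 nickel=4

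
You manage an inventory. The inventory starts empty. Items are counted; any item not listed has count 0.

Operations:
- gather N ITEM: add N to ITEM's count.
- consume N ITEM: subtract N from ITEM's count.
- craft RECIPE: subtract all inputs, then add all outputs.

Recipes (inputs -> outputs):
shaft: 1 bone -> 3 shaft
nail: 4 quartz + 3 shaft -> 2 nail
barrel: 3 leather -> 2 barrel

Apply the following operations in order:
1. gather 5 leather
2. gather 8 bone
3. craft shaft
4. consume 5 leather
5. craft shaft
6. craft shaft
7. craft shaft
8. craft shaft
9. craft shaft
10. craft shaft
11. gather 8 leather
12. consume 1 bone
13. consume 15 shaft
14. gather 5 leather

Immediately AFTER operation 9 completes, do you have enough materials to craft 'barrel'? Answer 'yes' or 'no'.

Answer: no

Derivation:
After 1 (gather 5 leather): leather=5
After 2 (gather 8 bone): bone=8 leather=5
After 3 (craft shaft): bone=7 leather=5 shaft=3
After 4 (consume 5 leather): bone=7 shaft=3
After 5 (craft shaft): bone=6 shaft=6
After 6 (craft shaft): bone=5 shaft=9
After 7 (craft shaft): bone=4 shaft=12
After 8 (craft shaft): bone=3 shaft=15
After 9 (craft shaft): bone=2 shaft=18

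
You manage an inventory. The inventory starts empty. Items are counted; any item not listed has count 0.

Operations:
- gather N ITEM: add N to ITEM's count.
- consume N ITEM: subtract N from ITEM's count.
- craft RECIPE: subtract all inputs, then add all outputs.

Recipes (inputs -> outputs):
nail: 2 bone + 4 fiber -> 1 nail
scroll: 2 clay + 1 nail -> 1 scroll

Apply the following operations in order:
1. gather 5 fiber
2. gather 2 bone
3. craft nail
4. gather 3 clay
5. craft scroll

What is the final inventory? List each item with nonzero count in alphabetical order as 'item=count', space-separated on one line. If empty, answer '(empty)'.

Answer: clay=1 fiber=1 scroll=1

Derivation:
After 1 (gather 5 fiber): fiber=5
After 2 (gather 2 bone): bone=2 fiber=5
After 3 (craft nail): fiber=1 nail=1
After 4 (gather 3 clay): clay=3 fiber=1 nail=1
After 5 (craft scroll): clay=1 fiber=1 scroll=1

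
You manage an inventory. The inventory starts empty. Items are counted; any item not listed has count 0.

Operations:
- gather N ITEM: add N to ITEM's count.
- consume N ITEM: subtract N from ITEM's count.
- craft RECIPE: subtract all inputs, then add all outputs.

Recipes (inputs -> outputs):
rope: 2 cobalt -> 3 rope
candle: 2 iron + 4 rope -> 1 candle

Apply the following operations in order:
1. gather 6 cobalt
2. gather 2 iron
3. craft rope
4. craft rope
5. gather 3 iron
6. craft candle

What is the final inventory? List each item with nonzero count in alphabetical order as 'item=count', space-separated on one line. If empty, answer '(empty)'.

After 1 (gather 6 cobalt): cobalt=6
After 2 (gather 2 iron): cobalt=6 iron=2
After 3 (craft rope): cobalt=4 iron=2 rope=3
After 4 (craft rope): cobalt=2 iron=2 rope=6
After 5 (gather 3 iron): cobalt=2 iron=5 rope=6
After 6 (craft candle): candle=1 cobalt=2 iron=3 rope=2

Answer: candle=1 cobalt=2 iron=3 rope=2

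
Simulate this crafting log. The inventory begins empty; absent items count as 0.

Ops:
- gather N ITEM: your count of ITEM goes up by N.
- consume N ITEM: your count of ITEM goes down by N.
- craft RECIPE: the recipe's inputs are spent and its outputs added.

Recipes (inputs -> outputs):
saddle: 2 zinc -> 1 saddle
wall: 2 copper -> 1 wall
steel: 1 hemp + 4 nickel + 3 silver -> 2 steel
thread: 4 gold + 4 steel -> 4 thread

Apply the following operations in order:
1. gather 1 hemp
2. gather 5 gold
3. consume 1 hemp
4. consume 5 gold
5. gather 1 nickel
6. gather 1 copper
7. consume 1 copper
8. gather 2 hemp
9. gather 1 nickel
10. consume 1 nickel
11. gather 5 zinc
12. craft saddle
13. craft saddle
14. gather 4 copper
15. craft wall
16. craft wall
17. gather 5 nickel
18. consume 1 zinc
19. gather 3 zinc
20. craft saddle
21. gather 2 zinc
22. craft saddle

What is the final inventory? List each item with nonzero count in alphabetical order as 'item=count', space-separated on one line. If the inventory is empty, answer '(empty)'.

Answer: hemp=2 nickel=6 saddle=4 wall=2 zinc=1

Derivation:
After 1 (gather 1 hemp): hemp=1
After 2 (gather 5 gold): gold=5 hemp=1
After 3 (consume 1 hemp): gold=5
After 4 (consume 5 gold): (empty)
After 5 (gather 1 nickel): nickel=1
After 6 (gather 1 copper): copper=1 nickel=1
After 7 (consume 1 copper): nickel=1
After 8 (gather 2 hemp): hemp=2 nickel=1
After 9 (gather 1 nickel): hemp=2 nickel=2
After 10 (consume 1 nickel): hemp=2 nickel=1
After 11 (gather 5 zinc): hemp=2 nickel=1 zinc=5
After 12 (craft saddle): hemp=2 nickel=1 saddle=1 zinc=3
After 13 (craft saddle): hemp=2 nickel=1 saddle=2 zinc=1
After 14 (gather 4 copper): copper=4 hemp=2 nickel=1 saddle=2 zinc=1
After 15 (craft wall): copper=2 hemp=2 nickel=1 saddle=2 wall=1 zinc=1
After 16 (craft wall): hemp=2 nickel=1 saddle=2 wall=2 zinc=1
After 17 (gather 5 nickel): hemp=2 nickel=6 saddle=2 wall=2 zinc=1
After 18 (consume 1 zinc): hemp=2 nickel=6 saddle=2 wall=2
After 19 (gather 3 zinc): hemp=2 nickel=6 saddle=2 wall=2 zinc=3
After 20 (craft saddle): hemp=2 nickel=6 saddle=3 wall=2 zinc=1
After 21 (gather 2 zinc): hemp=2 nickel=6 saddle=3 wall=2 zinc=3
After 22 (craft saddle): hemp=2 nickel=6 saddle=4 wall=2 zinc=1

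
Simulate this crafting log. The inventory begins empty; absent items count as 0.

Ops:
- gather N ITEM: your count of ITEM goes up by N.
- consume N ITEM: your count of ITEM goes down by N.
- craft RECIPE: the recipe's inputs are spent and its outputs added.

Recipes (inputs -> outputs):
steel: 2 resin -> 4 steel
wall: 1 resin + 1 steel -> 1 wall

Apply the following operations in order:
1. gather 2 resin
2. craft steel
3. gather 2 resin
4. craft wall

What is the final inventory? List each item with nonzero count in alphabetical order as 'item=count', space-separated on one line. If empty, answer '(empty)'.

Answer: resin=1 steel=3 wall=1

Derivation:
After 1 (gather 2 resin): resin=2
After 2 (craft steel): steel=4
After 3 (gather 2 resin): resin=2 steel=4
After 4 (craft wall): resin=1 steel=3 wall=1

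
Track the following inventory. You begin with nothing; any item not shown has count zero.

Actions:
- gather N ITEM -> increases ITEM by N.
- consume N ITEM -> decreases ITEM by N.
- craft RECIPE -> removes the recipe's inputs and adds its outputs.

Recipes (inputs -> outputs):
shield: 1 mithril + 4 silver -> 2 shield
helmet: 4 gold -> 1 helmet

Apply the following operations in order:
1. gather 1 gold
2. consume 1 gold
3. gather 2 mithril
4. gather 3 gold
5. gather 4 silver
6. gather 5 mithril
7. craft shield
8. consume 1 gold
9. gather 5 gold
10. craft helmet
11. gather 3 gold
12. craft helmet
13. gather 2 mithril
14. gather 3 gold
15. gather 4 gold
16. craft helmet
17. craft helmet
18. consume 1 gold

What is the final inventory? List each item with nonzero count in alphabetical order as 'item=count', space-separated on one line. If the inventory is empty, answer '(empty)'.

Answer: helmet=4 mithril=8 shield=2

Derivation:
After 1 (gather 1 gold): gold=1
After 2 (consume 1 gold): (empty)
After 3 (gather 2 mithril): mithril=2
After 4 (gather 3 gold): gold=3 mithril=2
After 5 (gather 4 silver): gold=3 mithril=2 silver=4
After 6 (gather 5 mithril): gold=3 mithril=7 silver=4
After 7 (craft shield): gold=3 mithril=6 shield=2
After 8 (consume 1 gold): gold=2 mithril=6 shield=2
After 9 (gather 5 gold): gold=7 mithril=6 shield=2
After 10 (craft helmet): gold=3 helmet=1 mithril=6 shield=2
After 11 (gather 3 gold): gold=6 helmet=1 mithril=6 shield=2
After 12 (craft helmet): gold=2 helmet=2 mithril=6 shield=2
After 13 (gather 2 mithril): gold=2 helmet=2 mithril=8 shield=2
After 14 (gather 3 gold): gold=5 helmet=2 mithril=8 shield=2
After 15 (gather 4 gold): gold=9 helmet=2 mithril=8 shield=2
After 16 (craft helmet): gold=5 helmet=3 mithril=8 shield=2
After 17 (craft helmet): gold=1 helmet=4 mithril=8 shield=2
After 18 (consume 1 gold): helmet=4 mithril=8 shield=2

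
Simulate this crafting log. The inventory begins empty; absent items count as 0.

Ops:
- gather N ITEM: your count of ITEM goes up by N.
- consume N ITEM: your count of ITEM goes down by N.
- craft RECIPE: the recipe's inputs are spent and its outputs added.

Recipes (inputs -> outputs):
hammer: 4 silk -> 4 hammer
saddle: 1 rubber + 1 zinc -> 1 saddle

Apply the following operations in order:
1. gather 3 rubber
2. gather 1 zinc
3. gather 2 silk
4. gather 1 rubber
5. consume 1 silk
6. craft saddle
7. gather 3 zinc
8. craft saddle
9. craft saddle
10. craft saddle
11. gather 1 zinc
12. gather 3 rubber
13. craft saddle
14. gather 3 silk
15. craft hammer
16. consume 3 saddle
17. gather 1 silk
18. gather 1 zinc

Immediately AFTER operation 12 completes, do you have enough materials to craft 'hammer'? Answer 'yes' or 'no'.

Answer: no

Derivation:
After 1 (gather 3 rubber): rubber=3
After 2 (gather 1 zinc): rubber=3 zinc=1
After 3 (gather 2 silk): rubber=3 silk=2 zinc=1
After 4 (gather 1 rubber): rubber=4 silk=2 zinc=1
After 5 (consume 1 silk): rubber=4 silk=1 zinc=1
After 6 (craft saddle): rubber=3 saddle=1 silk=1
After 7 (gather 3 zinc): rubber=3 saddle=1 silk=1 zinc=3
After 8 (craft saddle): rubber=2 saddle=2 silk=1 zinc=2
After 9 (craft saddle): rubber=1 saddle=3 silk=1 zinc=1
After 10 (craft saddle): saddle=4 silk=1
After 11 (gather 1 zinc): saddle=4 silk=1 zinc=1
After 12 (gather 3 rubber): rubber=3 saddle=4 silk=1 zinc=1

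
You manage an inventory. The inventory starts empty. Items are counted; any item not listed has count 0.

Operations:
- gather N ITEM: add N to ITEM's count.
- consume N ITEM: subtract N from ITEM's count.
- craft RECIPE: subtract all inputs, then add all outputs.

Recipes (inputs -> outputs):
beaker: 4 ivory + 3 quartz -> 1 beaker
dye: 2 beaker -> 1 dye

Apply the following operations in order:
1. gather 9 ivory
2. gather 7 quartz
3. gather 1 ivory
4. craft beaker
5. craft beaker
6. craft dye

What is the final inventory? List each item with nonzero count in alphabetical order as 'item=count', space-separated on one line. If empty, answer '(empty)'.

After 1 (gather 9 ivory): ivory=9
After 2 (gather 7 quartz): ivory=9 quartz=7
After 3 (gather 1 ivory): ivory=10 quartz=7
After 4 (craft beaker): beaker=1 ivory=6 quartz=4
After 5 (craft beaker): beaker=2 ivory=2 quartz=1
After 6 (craft dye): dye=1 ivory=2 quartz=1

Answer: dye=1 ivory=2 quartz=1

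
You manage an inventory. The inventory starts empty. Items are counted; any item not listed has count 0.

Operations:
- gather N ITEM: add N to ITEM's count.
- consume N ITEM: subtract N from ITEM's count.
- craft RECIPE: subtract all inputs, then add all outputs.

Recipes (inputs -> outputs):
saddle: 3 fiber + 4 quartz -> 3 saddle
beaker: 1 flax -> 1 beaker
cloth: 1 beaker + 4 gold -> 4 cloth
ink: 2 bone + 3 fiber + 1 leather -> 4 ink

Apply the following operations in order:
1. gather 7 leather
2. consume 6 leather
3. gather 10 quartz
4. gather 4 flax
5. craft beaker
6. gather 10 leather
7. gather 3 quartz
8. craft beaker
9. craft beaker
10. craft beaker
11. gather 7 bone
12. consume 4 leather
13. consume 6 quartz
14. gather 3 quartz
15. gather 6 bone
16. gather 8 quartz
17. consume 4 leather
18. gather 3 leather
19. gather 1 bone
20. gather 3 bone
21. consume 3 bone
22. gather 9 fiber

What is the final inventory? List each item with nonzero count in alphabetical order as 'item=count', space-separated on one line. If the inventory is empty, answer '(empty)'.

After 1 (gather 7 leather): leather=7
After 2 (consume 6 leather): leather=1
After 3 (gather 10 quartz): leather=1 quartz=10
After 4 (gather 4 flax): flax=4 leather=1 quartz=10
After 5 (craft beaker): beaker=1 flax=3 leather=1 quartz=10
After 6 (gather 10 leather): beaker=1 flax=3 leather=11 quartz=10
After 7 (gather 3 quartz): beaker=1 flax=3 leather=11 quartz=13
After 8 (craft beaker): beaker=2 flax=2 leather=11 quartz=13
After 9 (craft beaker): beaker=3 flax=1 leather=11 quartz=13
After 10 (craft beaker): beaker=4 leather=11 quartz=13
After 11 (gather 7 bone): beaker=4 bone=7 leather=11 quartz=13
After 12 (consume 4 leather): beaker=4 bone=7 leather=7 quartz=13
After 13 (consume 6 quartz): beaker=4 bone=7 leather=7 quartz=7
After 14 (gather 3 quartz): beaker=4 bone=7 leather=7 quartz=10
After 15 (gather 6 bone): beaker=4 bone=13 leather=7 quartz=10
After 16 (gather 8 quartz): beaker=4 bone=13 leather=7 quartz=18
After 17 (consume 4 leather): beaker=4 bone=13 leather=3 quartz=18
After 18 (gather 3 leather): beaker=4 bone=13 leather=6 quartz=18
After 19 (gather 1 bone): beaker=4 bone=14 leather=6 quartz=18
After 20 (gather 3 bone): beaker=4 bone=17 leather=6 quartz=18
After 21 (consume 3 bone): beaker=4 bone=14 leather=6 quartz=18
After 22 (gather 9 fiber): beaker=4 bone=14 fiber=9 leather=6 quartz=18

Answer: beaker=4 bone=14 fiber=9 leather=6 quartz=18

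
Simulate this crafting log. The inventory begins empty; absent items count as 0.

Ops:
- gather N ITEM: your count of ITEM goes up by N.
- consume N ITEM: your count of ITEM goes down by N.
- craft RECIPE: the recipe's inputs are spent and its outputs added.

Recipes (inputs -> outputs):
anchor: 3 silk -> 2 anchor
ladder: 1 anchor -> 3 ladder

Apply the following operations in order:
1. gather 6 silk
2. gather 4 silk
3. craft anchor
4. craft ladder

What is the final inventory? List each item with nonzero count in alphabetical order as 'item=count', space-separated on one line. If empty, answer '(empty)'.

Answer: anchor=1 ladder=3 silk=7

Derivation:
After 1 (gather 6 silk): silk=6
After 2 (gather 4 silk): silk=10
After 3 (craft anchor): anchor=2 silk=7
After 4 (craft ladder): anchor=1 ladder=3 silk=7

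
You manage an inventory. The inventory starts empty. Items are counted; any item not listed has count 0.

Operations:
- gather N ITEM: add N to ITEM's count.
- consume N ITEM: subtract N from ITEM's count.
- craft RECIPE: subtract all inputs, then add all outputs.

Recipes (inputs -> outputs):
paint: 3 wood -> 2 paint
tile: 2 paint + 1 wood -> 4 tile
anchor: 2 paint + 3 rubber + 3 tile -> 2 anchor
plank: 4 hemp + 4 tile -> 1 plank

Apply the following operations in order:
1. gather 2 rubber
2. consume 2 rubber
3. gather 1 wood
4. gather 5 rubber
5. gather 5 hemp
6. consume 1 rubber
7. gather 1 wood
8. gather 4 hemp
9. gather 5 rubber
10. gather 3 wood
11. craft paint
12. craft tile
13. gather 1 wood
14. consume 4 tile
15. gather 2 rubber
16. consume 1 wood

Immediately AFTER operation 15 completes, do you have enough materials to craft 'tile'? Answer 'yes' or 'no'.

After 1 (gather 2 rubber): rubber=2
After 2 (consume 2 rubber): (empty)
After 3 (gather 1 wood): wood=1
After 4 (gather 5 rubber): rubber=5 wood=1
After 5 (gather 5 hemp): hemp=5 rubber=5 wood=1
After 6 (consume 1 rubber): hemp=5 rubber=4 wood=1
After 7 (gather 1 wood): hemp=5 rubber=4 wood=2
After 8 (gather 4 hemp): hemp=9 rubber=4 wood=2
After 9 (gather 5 rubber): hemp=9 rubber=9 wood=2
After 10 (gather 3 wood): hemp=9 rubber=9 wood=5
After 11 (craft paint): hemp=9 paint=2 rubber=9 wood=2
After 12 (craft tile): hemp=9 rubber=9 tile=4 wood=1
After 13 (gather 1 wood): hemp=9 rubber=9 tile=4 wood=2
After 14 (consume 4 tile): hemp=9 rubber=9 wood=2
After 15 (gather 2 rubber): hemp=9 rubber=11 wood=2

Answer: no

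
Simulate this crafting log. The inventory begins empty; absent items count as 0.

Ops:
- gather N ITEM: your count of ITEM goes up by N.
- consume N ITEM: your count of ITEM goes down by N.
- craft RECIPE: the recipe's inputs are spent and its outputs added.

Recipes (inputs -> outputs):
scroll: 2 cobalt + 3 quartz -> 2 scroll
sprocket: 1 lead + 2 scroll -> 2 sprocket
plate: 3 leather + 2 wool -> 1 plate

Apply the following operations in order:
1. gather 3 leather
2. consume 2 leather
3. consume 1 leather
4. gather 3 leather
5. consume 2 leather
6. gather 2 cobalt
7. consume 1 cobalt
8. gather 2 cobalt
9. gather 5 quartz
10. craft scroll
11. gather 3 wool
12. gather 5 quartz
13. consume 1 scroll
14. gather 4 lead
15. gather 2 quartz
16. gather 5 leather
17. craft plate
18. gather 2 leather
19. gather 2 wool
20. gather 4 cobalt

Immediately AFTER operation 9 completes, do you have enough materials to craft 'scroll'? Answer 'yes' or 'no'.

After 1 (gather 3 leather): leather=3
After 2 (consume 2 leather): leather=1
After 3 (consume 1 leather): (empty)
After 4 (gather 3 leather): leather=3
After 5 (consume 2 leather): leather=1
After 6 (gather 2 cobalt): cobalt=2 leather=1
After 7 (consume 1 cobalt): cobalt=1 leather=1
After 8 (gather 2 cobalt): cobalt=3 leather=1
After 9 (gather 5 quartz): cobalt=3 leather=1 quartz=5

Answer: yes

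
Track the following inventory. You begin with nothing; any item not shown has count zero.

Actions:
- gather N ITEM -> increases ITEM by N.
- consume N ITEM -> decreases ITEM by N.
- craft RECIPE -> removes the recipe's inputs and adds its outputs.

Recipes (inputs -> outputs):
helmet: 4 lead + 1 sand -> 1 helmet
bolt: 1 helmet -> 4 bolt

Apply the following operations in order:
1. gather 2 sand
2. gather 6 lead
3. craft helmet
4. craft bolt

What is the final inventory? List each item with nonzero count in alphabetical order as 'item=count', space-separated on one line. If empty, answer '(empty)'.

After 1 (gather 2 sand): sand=2
After 2 (gather 6 lead): lead=6 sand=2
After 3 (craft helmet): helmet=1 lead=2 sand=1
After 4 (craft bolt): bolt=4 lead=2 sand=1

Answer: bolt=4 lead=2 sand=1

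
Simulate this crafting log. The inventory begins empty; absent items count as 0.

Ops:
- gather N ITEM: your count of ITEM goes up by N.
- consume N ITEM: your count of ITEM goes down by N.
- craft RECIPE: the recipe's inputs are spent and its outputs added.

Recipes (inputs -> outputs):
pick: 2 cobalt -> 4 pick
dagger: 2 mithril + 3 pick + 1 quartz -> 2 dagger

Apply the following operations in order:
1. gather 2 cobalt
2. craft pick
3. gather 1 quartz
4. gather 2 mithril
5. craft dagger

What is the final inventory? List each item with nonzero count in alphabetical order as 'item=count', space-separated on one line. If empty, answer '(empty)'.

After 1 (gather 2 cobalt): cobalt=2
After 2 (craft pick): pick=4
After 3 (gather 1 quartz): pick=4 quartz=1
After 4 (gather 2 mithril): mithril=2 pick=4 quartz=1
After 5 (craft dagger): dagger=2 pick=1

Answer: dagger=2 pick=1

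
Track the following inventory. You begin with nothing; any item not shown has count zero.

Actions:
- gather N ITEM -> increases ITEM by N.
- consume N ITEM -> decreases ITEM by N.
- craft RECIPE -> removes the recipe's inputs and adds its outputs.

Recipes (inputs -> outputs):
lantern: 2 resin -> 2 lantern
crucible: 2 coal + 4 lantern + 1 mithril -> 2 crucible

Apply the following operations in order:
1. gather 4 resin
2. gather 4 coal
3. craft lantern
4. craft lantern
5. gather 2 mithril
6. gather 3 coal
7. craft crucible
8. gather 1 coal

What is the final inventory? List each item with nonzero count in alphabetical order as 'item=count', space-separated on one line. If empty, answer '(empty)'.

Answer: coal=6 crucible=2 mithril=1

Derivation:
After 1 (gather 4 resin): resin=4
After 2 (gather 4 coal): coal=4 resin=4
After 3 (craft lantern): coal=4 lantern=2 resin=2
After 4 (craft lantern): coal=4 lantern=4
After 5 (gather 2 mithril): coal=4 lantern=4 mithril=2
After 6 (gather 3 coal): coal=7 lantern=4 mithril=2
After 7 (craft crucible): coal=5 crucible=2 mithril=1
After 8 (gather 1 coal): coal=6 crucible=2 mithril=1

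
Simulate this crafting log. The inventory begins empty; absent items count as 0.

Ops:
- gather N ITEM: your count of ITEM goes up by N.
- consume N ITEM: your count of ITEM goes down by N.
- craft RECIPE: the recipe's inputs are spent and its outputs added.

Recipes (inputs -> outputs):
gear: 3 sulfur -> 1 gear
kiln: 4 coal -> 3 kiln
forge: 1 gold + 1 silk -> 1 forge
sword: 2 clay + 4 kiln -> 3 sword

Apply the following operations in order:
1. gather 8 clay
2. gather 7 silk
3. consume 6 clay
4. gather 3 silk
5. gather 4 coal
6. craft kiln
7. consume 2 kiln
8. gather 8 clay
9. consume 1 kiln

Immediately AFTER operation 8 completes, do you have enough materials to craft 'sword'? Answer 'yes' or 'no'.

After 1 (gather 8 clay): clay=8
After 2 (gather 7 silk): clay=8 silk=7
After 3 (consume 6 clay): clay=2 silk=7
After 4 (gather 3 silk): clay=2 silk=10
After 5 (gather 4 coal): clay=2 coal=4 silk=10
After 6 (craft kiln): clay=2 kiln=3 silk=10
After 7 (consume 2 kiln): clay=2 kiln=1 silk=10
After 8 (gather 8 clay): clay=10 kiln=1 silk=10

Answer: no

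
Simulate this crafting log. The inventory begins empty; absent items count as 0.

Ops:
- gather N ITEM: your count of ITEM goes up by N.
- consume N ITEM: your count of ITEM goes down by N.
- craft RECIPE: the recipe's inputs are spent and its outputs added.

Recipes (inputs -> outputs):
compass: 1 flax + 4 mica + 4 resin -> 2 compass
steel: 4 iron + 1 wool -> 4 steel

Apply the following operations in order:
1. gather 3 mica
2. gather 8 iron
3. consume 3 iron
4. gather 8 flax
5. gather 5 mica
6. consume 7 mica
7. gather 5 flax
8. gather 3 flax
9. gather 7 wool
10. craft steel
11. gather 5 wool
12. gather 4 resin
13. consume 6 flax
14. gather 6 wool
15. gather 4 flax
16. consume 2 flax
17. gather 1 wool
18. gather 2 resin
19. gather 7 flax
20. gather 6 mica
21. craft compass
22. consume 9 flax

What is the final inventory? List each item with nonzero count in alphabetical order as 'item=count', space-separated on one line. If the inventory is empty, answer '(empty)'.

Answer: compass=2 flax=9 iron=1 mica=3 resin=2 steel=4 wool=18

Derivation:
After 1 (gather 3 mica): mica=3
After 2 (gather 8 iron): iron=8 mica=3
After 3 (consume 3 iron): iron=5 mica=3
After 4 (gather 8 flax): flax=8 iron=5 mica=3
After 5 (gather 5 mica): flax=8 iron=5 mica=8
After 6 (consume 7 mica): flax=8 iron=5 mica=1
After 7 (gather 5 flax): flax=13 iron=5 mica=1
After 8 (gather 3 flax): flax=16 iron=5 mica=1
After 9 (gather 7 wool): flax=16 iron=5 mica=1 wool=7
After 10 (craft steel): flax=16 iron=1 mica=1 steel=4 wool=6
After 11 (gather 5 wool): flax=16 iron=1 mica=1 steel=4 wool=11
After 12 (gather 4 resin): flax=16 iron=1 mica=1 resin=4 steel=4 wool=11
After 13 (consume 6 flax): flax=10 iron=1 mica=1 resin=4 steel=4 wool=11
After 14 (gather 6 wool): flax=10 iron=1 mica=1 resin=4 steel=4 wool=17
After 15 (gather 4 flax): flax=14 iron=1 mica=1 resin=4 steel=4 wool=17
After 16 (consume 2 flax): flax=12 iron=1 mica=1 resin=4 steel=4 wool=17
After 17 (gather 1 wool): flax=12 iron=1 mica=1 resin=4 steel=4 wool=18
After 18 (gather 2 resin): flax=12 iron=1 mica=1 resin=6 steel=4 wool=18
After 19 (gather 7 flax): flax=19 iron=1 mica=1 resin=6 steel=4 wool=18
After 20 (gather 6 mica): flax=19 iron=1 mica=7 resin=6 steel=4 wool=18
After 21 (craft compass): compass=2 flax=18 iron=1 mica=3 resin=2 steel=4 wool=18
After 22 (consume 9 flax): compass=2 flax=9 iron=1 mica=3 resin=2 steel=4 wool=18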